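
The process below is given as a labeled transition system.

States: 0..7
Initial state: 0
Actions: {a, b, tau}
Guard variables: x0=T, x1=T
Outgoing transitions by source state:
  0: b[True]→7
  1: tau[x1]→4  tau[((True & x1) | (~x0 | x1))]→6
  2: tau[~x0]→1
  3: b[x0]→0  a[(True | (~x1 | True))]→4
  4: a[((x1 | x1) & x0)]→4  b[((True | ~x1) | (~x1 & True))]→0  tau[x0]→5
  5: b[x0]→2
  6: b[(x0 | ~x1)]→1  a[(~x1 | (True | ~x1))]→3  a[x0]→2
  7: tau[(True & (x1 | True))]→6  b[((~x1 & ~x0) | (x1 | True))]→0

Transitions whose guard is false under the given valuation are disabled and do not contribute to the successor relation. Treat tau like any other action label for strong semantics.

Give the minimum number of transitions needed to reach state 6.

Breadth-first toward 6:
  depth 0: {0}
  depth 1: {7}
  depth 2: {6}
first hit 6 at d=2 via b·tau

Answer: 2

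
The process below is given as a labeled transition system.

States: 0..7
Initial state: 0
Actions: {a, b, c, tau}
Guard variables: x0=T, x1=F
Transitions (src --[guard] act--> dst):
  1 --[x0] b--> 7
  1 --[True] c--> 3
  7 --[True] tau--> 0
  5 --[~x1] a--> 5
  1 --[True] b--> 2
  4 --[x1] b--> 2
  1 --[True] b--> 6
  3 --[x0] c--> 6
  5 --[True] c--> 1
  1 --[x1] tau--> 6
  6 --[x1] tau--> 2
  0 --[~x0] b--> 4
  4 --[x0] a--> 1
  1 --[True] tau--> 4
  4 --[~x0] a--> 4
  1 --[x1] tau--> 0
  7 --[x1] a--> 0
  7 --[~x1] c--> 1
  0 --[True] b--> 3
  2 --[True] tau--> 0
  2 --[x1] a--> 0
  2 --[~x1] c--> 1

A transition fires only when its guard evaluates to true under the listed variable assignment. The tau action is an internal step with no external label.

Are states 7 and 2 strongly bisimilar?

Answer: BISIMILAR

Working:
Compute ~ classes (split until stable):
  round 0: {{0,1,2,3,4,5,6,7}}
  round 1: {{0},{1},{2,7},{3},{4},{5},{6}}
Fixed point at round 2; 7 class(es).
7∈{2,7}, 2∈{2,7}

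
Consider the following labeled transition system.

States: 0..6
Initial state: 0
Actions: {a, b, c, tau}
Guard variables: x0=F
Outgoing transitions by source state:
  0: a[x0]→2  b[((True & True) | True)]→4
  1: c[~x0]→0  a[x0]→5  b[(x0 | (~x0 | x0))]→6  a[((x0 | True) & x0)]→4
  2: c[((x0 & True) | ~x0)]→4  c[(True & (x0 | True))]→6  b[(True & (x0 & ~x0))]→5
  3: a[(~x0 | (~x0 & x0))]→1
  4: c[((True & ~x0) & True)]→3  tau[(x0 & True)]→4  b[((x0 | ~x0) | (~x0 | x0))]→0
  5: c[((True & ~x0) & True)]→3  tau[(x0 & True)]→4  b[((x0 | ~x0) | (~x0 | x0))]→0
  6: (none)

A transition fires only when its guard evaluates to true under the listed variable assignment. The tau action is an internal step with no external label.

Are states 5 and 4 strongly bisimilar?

Compute ~ classes (split until stable):
  P[0] = {{0,1,2,3,4,5,6}}
  P[1] = {{0},{1,4,5},{2},{3},{6}}
  P[2] = {{0},{1},{2},{3},{4,5},{6}}
Fixed point at round 3; 6 class(es).
[5]={4,5}  [4]={4,5}

Answer: BISIMILAR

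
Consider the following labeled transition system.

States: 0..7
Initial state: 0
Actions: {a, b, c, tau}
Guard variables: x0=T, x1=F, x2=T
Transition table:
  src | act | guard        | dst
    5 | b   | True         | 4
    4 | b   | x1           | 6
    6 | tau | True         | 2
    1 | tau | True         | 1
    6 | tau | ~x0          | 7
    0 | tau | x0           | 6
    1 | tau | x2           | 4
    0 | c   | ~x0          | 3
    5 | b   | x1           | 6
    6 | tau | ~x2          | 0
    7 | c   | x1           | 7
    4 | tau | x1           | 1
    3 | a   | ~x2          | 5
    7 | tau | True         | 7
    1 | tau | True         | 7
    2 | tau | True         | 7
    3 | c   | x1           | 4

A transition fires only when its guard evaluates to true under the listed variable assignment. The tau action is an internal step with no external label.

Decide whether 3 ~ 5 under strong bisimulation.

Answer: NOT BISIMILAR

Analysis:
Bisimulation quotient by refinement:
  π0 = {{0,1,2,3,4,5,6,7}}
  π1 = {{0,1,2,6,7},{3,4},{5}}
  π2 = {{0,2,6,7},{1},{3,4},{5}}
4 equivalence class(es) (converged in 3)
3∈{3,4}, 5∈{5}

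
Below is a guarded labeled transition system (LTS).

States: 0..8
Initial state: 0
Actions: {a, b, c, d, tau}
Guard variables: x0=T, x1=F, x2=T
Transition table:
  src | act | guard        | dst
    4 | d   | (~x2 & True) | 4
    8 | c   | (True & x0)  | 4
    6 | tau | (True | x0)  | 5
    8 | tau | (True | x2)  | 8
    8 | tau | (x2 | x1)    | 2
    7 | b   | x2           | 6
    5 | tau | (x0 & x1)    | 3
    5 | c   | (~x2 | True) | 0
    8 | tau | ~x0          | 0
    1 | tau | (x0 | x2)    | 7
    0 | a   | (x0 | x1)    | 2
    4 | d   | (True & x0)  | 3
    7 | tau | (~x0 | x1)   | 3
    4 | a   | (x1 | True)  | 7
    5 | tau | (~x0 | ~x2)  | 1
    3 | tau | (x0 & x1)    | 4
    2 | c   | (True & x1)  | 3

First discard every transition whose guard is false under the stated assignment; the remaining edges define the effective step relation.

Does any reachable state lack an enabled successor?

Answer: DEADLOCK at state 2

Working:
R = {0,2}
  0: a→2  [deg 1]
  2: ∅  [no exit]
witness 2: a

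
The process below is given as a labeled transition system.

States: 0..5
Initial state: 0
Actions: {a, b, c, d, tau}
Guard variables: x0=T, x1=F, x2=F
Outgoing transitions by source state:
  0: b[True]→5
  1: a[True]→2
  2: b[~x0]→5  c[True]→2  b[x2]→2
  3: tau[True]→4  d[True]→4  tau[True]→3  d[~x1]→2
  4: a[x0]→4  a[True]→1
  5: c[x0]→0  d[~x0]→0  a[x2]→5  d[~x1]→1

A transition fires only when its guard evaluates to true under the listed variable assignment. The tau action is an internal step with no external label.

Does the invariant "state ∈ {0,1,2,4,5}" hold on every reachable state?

Answer: INVARIANT HOLDS

Trace:
Inv-set: {0,1,2,4,5}
Reach set: {0,1,2,5}
  0: ok
  1: ok
  2: ok
  5: ok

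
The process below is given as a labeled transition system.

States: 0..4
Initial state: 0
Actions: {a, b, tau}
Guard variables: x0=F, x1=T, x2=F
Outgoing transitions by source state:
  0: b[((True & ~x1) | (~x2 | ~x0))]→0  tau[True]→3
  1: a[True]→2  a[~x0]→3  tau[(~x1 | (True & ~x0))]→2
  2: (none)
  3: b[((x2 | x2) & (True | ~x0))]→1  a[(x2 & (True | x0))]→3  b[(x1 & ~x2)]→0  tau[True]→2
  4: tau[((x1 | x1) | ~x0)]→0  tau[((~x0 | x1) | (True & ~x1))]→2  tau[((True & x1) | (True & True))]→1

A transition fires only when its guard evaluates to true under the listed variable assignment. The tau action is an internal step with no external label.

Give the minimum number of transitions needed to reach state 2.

BFS to 2:
  depth 0: {0}
  depth 1: {3}
  depth 2: {2}
2 enters at depth 2; path tau·tau

Answer: 2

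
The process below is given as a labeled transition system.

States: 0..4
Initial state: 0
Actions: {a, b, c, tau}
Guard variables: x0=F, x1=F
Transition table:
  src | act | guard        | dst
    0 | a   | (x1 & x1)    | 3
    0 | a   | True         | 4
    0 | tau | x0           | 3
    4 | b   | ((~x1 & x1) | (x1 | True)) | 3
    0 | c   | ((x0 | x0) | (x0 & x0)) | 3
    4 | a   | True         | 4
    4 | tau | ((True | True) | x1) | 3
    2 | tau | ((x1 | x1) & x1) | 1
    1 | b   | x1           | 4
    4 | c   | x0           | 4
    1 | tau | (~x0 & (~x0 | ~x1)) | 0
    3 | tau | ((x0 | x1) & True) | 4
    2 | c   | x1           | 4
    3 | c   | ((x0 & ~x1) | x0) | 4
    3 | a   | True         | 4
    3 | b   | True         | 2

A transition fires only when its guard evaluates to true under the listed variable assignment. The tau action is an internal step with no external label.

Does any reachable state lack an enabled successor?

Answer: DEADLOCK at state 2

Trace:
R = {0,2,3,4}
  0: a→4  [1 exit(s)]
  2: ∅  [STUCK]
  3: a→4  b→2  [2 exit(s)]
  4: a→4  b→3  tau→3  [3 exit(s)]
Path to 2: a·b·b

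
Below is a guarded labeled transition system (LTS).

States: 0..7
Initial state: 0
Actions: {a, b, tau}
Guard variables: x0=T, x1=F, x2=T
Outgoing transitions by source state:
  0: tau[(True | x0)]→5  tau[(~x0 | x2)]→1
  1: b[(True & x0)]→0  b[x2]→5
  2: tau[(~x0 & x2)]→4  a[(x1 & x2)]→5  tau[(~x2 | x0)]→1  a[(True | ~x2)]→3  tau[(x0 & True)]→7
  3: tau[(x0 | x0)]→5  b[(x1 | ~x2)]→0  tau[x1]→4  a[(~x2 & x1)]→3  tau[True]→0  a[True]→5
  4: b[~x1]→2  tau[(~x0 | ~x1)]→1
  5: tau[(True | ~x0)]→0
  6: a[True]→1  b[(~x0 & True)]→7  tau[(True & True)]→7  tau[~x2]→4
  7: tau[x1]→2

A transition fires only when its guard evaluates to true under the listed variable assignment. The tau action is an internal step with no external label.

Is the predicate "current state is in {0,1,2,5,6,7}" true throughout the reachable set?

Inv-set: {0,1,2,5,6,7}
Reachable = {0,1,5}
  0: ok
  1: ok
  5: ok

Answer: INVARIANT HOLDS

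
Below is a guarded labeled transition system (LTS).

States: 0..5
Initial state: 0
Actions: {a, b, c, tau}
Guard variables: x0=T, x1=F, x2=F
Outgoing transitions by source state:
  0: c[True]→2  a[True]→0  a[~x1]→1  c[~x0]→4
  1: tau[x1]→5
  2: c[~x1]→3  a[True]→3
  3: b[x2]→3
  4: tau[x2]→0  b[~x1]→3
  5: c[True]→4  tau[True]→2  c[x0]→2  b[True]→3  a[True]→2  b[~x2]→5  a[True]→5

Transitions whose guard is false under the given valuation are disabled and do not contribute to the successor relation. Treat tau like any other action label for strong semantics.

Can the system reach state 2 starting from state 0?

Answer: REACHABLE

Analysis:
After dropping false guards: 13 live edges.
L0 = {0}
L1 = {1,2}  total {0,1,2}
L2 = {3}  total {0,1,2,3}
R = {0,1,2,3}
Path to 2: c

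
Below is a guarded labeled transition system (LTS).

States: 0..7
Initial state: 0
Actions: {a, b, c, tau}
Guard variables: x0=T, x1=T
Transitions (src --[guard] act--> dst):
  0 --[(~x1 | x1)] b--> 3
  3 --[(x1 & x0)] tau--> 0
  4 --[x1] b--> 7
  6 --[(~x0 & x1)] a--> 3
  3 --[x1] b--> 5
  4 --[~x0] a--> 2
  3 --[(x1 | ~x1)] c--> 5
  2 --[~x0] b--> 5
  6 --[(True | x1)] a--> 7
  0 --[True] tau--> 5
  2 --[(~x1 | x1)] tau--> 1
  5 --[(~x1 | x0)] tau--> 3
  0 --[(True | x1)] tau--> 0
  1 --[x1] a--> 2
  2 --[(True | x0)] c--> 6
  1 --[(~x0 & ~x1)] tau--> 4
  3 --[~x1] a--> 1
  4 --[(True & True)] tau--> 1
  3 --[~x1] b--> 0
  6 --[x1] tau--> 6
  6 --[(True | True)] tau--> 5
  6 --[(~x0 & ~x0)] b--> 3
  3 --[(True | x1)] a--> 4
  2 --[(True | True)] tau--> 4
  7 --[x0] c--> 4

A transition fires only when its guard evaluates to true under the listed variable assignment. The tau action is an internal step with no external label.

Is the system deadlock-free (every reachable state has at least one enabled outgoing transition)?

R = {0,1,2,3,4,5,6,7}
  0: b→3  tau→0  tau→5  [deg 3]
  1: a→2  [deg 1]
  2: c→6  tau→1  tau→4  [deg 3]
  3: a→4  b→5  c→5  tau→0  [deg 4]
  4: b→7  tau→1  [deg 2]
  5: tau→3  [deg 1]
  6: a→7  tau→5  tau→6  [deg 3]
  7: c→4  [deg 1]

Answer: DEADLOCK-FREE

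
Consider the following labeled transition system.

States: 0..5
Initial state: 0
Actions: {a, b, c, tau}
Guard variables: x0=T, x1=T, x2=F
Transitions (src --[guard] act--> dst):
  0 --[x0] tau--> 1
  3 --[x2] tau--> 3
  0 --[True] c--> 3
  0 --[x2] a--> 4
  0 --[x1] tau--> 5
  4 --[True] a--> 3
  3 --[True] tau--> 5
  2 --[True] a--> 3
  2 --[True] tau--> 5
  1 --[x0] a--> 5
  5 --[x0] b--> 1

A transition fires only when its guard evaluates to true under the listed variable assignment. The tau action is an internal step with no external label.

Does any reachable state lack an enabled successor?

Answer: DEADLOCK-FREE

Analysis:
Reach set: {0,1,3,5}
  0: c→3  tau→1  tau→5  [3 exit(s)]
  1: a→5  [1 exit(s)]
  3: tau→5  [1 exit(s)]
  5: b→1  [1 exit(s)]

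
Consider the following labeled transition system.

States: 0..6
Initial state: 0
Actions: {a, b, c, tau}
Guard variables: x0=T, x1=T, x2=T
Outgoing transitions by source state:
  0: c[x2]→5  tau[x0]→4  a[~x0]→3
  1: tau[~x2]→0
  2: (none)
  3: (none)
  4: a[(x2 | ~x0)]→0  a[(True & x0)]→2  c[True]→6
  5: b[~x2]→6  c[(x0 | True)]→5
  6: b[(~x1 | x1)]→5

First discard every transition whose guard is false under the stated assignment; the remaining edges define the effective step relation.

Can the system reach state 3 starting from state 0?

Answer: UNREACHABLE

Analysis:
7 transition(s) survive guard evaluation.
L0 = {0}
L1 = {4,5}  total {0,4,5}
L2 = {2,6}  total {0,2,4,5,6}
Reachable = {0,2,4,5,6}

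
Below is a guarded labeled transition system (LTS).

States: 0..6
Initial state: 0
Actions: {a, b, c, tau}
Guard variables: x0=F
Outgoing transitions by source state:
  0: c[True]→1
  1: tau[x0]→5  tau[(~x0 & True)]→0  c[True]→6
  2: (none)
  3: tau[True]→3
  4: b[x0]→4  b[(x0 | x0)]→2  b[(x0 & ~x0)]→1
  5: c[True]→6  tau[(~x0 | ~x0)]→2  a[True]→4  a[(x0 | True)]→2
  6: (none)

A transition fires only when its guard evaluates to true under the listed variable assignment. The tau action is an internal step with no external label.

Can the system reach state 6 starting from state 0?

Answer: REACHABLE

Trace:
After dropping false guards: 8 live edges.
L0 = {0}
L1 = {1}  total {0,1}
L2 = {6}  total {0,1,6}
Reach set: {0,1,6}
witness 6: c·c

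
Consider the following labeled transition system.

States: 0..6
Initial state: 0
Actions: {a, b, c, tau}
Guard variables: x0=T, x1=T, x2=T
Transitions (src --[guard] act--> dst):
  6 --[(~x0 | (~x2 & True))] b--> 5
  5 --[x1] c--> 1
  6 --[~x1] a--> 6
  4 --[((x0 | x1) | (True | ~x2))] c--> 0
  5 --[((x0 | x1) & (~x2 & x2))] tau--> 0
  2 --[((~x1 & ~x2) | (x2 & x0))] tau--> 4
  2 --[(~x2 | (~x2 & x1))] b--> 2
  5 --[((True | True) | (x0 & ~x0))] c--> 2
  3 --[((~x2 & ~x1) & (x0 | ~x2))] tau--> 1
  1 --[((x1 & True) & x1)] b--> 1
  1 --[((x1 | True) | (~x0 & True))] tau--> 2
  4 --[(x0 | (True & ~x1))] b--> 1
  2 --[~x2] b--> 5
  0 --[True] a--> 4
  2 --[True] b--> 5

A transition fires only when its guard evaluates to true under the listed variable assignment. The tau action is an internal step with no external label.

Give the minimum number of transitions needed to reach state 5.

Answer: 4

Analysis:
BFS to 5:
  L0 = {0}
  L1 = {4}
  L2 = {1}
  L3 = {2}
  L4 = {5}
first hit 5 at d=4 via a·b·tau·b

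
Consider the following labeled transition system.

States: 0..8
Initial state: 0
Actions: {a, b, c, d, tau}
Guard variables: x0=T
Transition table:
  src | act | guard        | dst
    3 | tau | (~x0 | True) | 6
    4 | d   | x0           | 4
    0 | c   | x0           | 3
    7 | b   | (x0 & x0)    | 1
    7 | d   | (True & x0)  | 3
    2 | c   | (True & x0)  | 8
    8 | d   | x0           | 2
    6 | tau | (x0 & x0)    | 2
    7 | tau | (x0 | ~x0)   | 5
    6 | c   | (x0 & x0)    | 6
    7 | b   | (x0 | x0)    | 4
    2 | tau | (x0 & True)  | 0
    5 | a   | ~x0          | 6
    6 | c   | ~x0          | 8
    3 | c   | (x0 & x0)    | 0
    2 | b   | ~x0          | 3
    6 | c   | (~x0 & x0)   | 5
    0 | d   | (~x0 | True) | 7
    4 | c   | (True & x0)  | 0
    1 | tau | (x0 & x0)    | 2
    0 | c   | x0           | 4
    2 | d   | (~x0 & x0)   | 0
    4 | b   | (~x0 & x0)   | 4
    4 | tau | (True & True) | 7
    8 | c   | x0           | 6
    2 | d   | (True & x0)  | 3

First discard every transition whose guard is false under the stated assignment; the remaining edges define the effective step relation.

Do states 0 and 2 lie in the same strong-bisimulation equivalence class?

Bisimulation quotient by refinement:
  round 0: {{0,1,2,3,4,5,6,7,8}}
  round 1: {{0,8},{1},{2,4},{3,6},{5},{7}}
  round 2: {{0},{1},{2},{3},{4},{5},{6},{7},{8}}
stable after 3 split(s): 9 block(s)
0∈{0}, 2∈{2}

Answer: NOT BISIMILAR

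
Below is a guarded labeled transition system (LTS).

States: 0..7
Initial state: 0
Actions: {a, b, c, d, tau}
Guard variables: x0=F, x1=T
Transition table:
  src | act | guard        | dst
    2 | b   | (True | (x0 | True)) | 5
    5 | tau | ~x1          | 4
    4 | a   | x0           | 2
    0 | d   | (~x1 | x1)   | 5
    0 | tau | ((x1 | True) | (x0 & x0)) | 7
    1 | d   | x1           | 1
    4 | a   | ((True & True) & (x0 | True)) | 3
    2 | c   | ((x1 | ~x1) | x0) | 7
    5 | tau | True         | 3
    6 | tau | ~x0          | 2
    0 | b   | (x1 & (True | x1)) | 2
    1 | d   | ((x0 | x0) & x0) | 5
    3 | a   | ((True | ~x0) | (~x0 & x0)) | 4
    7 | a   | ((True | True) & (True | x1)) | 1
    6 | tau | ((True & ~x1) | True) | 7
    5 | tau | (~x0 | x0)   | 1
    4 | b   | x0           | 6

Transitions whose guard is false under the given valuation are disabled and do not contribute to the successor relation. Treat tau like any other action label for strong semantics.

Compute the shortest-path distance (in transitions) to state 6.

Breadth-first toward 6:
  depth 0: {0}
  depth 1: {2,5,7}
  depth 2: {1,3}
  depth 3: {4}
6 never appears.

Answer: UNREACHABLE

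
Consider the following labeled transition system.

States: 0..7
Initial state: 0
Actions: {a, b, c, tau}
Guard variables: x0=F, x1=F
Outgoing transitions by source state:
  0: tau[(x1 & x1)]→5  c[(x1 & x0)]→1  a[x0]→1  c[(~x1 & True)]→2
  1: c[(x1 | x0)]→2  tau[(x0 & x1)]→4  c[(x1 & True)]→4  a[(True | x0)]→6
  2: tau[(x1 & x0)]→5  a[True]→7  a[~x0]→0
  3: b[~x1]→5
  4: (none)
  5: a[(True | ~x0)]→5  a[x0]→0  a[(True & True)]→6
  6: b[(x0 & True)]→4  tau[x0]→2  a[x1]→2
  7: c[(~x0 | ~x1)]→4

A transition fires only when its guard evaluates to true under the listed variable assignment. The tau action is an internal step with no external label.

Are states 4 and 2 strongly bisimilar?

Bisimulation quotient by refinement:
  P[0] = {{0,1,2,3,4,5,6,7}}
  P[1] = {{0,7},{1,2,5},{3},{4,6}}
  P[2] = {{0},{1},{2},{3},{4,6},{5},{7}}
7 equivalence class(es) (converged in 3)
[4]={4,6}  [2]={2}

Answer: NOT BISIMILAR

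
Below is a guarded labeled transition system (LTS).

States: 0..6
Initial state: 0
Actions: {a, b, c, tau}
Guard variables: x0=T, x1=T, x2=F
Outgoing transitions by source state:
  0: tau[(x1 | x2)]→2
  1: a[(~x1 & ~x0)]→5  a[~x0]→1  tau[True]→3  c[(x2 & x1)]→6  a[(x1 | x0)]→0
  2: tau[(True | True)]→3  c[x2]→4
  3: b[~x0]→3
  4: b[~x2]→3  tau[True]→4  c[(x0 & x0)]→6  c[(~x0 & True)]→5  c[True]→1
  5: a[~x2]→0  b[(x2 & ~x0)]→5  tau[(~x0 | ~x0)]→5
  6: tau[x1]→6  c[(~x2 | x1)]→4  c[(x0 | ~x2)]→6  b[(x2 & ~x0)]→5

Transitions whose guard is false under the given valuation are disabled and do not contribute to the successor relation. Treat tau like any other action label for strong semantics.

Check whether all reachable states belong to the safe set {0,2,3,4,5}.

Safe = {0,2,3,4,5}
R = {0,2,3}
  0: ✓
  2: ✓
  3: ✓

Answer: INVARIANT HOLDS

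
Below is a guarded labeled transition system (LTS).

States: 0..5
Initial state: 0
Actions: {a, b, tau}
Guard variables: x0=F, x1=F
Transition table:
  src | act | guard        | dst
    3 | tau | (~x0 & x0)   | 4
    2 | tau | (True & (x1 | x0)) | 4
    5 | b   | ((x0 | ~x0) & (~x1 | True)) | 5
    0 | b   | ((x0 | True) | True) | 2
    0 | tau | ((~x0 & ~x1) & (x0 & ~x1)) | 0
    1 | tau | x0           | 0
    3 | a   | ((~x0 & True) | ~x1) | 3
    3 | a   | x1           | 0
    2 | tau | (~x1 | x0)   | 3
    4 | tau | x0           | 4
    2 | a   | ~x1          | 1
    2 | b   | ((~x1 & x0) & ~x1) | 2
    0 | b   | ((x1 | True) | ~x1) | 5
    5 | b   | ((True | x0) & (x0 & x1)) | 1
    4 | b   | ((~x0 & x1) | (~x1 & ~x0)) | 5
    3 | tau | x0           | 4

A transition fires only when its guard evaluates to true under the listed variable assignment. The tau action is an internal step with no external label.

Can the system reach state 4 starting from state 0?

7 transition(s) survive guard evaluation.
depth 0: {0}
depth 1: {2,5}  total {0,2,5}
depth 2: {1,3}  total {0,1,2,3,5}
Reachable = {0,1,2,3,5}

Answer: UNREACHABLE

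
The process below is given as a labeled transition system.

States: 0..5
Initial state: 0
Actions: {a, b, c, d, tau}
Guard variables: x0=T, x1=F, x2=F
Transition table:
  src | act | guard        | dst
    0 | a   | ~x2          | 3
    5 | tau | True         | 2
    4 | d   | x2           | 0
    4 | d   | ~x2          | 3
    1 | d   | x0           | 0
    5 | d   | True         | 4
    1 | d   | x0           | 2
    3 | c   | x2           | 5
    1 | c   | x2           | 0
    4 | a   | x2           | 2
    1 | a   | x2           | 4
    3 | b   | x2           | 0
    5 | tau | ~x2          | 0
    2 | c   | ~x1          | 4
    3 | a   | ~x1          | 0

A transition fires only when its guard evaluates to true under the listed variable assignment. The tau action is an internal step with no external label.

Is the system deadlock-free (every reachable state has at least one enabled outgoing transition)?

Reachable = {0,3}
  0: a→3  [deg 1]
  3: a→0  [deg 1]

Answer: DEADLOCK-FREE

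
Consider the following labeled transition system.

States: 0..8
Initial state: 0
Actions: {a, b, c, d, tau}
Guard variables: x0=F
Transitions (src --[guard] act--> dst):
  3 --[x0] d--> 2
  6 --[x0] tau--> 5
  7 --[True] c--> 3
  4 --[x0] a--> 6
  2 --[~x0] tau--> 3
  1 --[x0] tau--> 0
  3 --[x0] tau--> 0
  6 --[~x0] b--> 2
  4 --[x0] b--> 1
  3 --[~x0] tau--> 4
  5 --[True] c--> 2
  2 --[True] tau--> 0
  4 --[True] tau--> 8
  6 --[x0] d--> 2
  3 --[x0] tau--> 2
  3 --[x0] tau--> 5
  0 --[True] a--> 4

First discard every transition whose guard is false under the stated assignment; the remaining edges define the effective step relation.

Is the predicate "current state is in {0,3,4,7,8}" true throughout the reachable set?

Inv-set: {0,3,4,7,8}
Reach set: {0,4,8}
  0: safe
  4: safe
  8: safe

Answer: INVARIANT HOLDS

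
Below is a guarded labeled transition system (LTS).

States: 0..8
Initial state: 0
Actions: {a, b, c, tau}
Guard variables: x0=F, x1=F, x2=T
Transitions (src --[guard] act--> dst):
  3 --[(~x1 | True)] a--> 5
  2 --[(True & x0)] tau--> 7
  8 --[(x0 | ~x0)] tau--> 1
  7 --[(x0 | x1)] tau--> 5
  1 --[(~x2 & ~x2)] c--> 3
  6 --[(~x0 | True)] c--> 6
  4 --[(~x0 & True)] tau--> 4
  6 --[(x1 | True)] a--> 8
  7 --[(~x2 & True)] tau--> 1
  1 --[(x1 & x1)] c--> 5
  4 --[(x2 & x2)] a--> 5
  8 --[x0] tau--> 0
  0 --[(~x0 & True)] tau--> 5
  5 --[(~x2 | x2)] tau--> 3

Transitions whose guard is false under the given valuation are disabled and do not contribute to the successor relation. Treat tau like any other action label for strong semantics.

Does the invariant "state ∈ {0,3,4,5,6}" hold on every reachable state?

Answer: INVARIANT HOLDS

Trace:
Inv-set: {0,3,4,5,6}
Reachable = {0,3,5}
  0: ok
  3: ok
  5: ok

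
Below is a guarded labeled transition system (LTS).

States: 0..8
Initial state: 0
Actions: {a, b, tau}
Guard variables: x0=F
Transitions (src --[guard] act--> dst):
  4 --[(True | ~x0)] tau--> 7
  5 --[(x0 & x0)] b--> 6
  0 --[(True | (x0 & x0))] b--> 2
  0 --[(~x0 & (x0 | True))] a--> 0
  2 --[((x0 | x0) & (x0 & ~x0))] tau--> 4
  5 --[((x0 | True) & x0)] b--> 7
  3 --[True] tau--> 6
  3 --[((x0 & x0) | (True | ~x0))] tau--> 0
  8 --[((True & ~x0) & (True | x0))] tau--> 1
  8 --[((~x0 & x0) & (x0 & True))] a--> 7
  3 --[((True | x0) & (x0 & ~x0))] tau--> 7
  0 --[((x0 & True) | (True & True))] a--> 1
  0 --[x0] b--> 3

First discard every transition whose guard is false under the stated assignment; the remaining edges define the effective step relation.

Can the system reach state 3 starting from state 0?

Answer: UNREACHABLE

Working:
7 transition(s) survive guard evaluation.
Layer 0: {0}
Layer 1: {1,2}  now seen {0,1,2}
R = {0,1,2}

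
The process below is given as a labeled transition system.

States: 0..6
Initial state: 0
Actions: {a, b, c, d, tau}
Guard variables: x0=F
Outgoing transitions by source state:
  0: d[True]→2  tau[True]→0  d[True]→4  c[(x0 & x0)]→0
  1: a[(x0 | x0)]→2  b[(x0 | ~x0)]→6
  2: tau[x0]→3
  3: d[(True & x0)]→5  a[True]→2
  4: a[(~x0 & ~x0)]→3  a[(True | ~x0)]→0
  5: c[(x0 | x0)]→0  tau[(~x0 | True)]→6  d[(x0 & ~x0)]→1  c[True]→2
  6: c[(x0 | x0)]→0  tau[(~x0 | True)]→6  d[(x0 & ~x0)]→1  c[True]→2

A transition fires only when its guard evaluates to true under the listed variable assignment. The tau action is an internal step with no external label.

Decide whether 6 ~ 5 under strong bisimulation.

Answer: BISIMILAR

Analysis:
Refine partition for ~:
  π0 = {{0,1,2,3,4,5,6}}
  π1 = {{0},{1},{2},{3,4},{5,6}}
  π2 = {{0},{1},{2},{3},{4},{5,6}}
Fixed point at round 3; 6 class(es).
6∈{5,6}, 5∈{5,6}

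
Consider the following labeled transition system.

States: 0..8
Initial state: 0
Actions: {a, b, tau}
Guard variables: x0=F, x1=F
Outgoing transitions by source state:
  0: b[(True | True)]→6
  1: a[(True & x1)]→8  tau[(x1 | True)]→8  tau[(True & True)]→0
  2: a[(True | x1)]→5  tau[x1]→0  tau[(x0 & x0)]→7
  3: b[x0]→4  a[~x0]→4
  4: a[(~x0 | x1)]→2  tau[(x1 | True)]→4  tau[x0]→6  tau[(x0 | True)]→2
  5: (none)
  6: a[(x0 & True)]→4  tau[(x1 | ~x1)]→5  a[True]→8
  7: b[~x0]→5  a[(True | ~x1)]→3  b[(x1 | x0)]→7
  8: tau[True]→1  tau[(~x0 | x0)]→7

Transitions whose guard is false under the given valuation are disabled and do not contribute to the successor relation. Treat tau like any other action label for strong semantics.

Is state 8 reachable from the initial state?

14 transition(s) survive guard evaluation.
depth 0: {0}
depth 1: {6}  total {0,6}
depth 2: {5,8}  total {0,5,6,8}
depth 3: {1,7}  total {0,1,5,6,7,8}
depth 4: {3}  total {0,1,3,5,6,7,8}
depth 5: {4}  total {0,1,3,4,5,6,7,8}
depth 6: {2}  total {0,1,2,3,4,5,6,7,8}
R = {0,1,2,3,4,5,6,7,8}
trace reaching 8: b·a

Answer: REACHABLE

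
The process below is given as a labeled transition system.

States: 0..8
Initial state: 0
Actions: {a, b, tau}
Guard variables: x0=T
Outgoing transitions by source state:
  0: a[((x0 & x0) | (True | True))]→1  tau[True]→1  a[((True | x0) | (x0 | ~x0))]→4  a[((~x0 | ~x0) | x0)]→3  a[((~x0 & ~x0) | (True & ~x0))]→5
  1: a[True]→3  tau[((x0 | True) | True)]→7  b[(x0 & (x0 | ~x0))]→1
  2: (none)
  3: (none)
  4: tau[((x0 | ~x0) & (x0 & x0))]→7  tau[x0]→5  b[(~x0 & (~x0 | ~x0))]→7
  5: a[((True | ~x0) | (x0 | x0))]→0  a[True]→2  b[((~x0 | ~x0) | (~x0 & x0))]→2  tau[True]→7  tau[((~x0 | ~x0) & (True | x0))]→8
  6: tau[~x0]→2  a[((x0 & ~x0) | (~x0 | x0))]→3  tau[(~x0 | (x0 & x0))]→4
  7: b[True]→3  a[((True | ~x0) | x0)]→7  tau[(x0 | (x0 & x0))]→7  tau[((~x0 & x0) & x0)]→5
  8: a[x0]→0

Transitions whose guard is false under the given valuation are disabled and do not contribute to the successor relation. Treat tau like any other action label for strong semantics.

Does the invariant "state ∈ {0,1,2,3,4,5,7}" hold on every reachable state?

Inv-set: {0,1,2,3,4,5,7}
R = {0,1,2,3,4,5,7}
  0: ok
  1: ok
  2: ok
  3: ok
  4: ok
  5: ok
  7: ok

Answer: INVARIANT HOLDS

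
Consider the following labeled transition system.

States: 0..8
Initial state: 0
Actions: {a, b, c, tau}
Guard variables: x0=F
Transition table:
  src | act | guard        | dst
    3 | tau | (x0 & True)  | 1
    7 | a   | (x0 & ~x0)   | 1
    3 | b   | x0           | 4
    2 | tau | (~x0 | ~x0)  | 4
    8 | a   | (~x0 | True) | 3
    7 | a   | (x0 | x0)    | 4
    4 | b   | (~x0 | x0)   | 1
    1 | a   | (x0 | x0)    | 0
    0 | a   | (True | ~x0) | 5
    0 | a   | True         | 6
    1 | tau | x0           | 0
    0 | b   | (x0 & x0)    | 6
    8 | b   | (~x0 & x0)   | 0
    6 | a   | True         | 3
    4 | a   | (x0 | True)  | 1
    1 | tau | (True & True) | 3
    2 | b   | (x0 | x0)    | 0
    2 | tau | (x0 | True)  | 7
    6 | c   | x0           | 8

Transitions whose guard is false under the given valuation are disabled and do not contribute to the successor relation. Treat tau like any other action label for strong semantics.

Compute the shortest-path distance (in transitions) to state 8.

Answer: UNREACHABLE

Working:
BFS to 8:
  L0 = {0}
  L1 = {5,6}
  L2 = {3}
8 never appears.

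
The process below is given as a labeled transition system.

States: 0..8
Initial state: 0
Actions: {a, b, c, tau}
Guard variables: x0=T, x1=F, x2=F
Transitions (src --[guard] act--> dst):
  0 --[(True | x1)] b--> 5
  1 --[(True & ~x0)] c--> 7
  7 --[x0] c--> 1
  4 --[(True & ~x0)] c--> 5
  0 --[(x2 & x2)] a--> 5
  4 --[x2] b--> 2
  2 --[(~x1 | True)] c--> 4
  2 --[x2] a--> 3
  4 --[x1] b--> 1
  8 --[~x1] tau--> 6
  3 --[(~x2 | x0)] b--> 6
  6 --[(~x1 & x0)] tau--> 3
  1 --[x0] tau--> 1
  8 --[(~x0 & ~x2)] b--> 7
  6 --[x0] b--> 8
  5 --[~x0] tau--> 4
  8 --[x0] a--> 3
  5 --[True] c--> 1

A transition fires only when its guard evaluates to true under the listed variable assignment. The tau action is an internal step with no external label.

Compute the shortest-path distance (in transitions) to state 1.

BFS to 1:
  L0 = {0}
  L1 = {5}
  L2 = {1}
first hit 1 at d=2 via b·c

Answer: 2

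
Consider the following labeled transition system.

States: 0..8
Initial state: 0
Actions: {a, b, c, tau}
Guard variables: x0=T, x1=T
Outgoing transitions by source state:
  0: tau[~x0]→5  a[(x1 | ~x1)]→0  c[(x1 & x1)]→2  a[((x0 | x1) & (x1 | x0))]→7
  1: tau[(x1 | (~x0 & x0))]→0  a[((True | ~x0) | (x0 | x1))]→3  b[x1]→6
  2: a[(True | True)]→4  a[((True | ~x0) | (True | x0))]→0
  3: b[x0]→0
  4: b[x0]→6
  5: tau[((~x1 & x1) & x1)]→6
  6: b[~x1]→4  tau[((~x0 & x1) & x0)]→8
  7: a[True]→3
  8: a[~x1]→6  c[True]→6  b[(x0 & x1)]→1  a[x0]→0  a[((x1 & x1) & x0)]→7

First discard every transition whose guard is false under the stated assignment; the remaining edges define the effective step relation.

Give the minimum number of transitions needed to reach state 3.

Answer: 2

Trace:
Breadth-first toward 3:
  depth 0: {0}
  depth 1: {2,7}
  depth 2: {3,4}
3 enters at depth 2; path a·a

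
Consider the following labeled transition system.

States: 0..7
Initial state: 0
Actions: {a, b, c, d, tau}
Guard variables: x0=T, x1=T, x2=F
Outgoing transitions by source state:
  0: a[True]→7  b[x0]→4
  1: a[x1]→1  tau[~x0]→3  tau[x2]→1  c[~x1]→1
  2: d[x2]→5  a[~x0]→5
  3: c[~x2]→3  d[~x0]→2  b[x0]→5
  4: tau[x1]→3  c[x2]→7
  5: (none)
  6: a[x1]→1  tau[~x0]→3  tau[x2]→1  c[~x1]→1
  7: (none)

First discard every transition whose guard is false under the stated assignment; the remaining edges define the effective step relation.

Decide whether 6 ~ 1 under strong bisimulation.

Refine partition for ~:
  round 0: {{0,1,2,3,4,5,6,7}}
  round 1: {{0},{1,6},{2,5,7},{3},{4}}
stable after 2 split(s): 5 block(s)
6∈{1,6}, 1∈{1,6}

Answer: BISIMILAR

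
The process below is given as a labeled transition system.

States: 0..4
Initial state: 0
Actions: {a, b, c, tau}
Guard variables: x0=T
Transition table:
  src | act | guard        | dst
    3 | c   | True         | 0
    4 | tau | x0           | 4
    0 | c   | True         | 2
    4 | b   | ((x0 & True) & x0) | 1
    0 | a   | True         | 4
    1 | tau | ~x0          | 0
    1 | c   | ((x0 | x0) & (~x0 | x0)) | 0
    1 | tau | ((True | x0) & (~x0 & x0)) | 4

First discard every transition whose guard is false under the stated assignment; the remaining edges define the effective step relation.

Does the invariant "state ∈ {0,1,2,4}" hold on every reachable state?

Answer: INVARIANT HOLDS

Analysis:
Inv-set: {0,1,2,4}
Reach set: {0,1,2,4}
  0: safe
  1: safe
  2: safe
  4: safe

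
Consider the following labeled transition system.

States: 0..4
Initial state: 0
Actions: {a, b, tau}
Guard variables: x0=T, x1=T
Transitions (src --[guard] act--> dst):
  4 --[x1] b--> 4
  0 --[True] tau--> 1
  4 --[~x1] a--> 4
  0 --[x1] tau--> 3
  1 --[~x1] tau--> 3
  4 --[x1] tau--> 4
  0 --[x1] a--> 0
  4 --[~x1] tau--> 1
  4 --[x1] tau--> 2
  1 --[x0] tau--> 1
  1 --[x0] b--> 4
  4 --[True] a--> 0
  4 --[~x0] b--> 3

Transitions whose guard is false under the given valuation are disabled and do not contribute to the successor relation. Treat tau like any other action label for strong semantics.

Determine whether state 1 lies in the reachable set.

9 transition(s) survive guard evaluation.
Layer 0: {0}
Layer 1: {1,3}  total {0,1,3}
Layer 2: {4}  total {0,1,3,4}
Layer 3: {2}  total {0,1,2,3,4}
Reach set: {0,1,2,3,4}
witness 1: tau

Answer: REACHABLE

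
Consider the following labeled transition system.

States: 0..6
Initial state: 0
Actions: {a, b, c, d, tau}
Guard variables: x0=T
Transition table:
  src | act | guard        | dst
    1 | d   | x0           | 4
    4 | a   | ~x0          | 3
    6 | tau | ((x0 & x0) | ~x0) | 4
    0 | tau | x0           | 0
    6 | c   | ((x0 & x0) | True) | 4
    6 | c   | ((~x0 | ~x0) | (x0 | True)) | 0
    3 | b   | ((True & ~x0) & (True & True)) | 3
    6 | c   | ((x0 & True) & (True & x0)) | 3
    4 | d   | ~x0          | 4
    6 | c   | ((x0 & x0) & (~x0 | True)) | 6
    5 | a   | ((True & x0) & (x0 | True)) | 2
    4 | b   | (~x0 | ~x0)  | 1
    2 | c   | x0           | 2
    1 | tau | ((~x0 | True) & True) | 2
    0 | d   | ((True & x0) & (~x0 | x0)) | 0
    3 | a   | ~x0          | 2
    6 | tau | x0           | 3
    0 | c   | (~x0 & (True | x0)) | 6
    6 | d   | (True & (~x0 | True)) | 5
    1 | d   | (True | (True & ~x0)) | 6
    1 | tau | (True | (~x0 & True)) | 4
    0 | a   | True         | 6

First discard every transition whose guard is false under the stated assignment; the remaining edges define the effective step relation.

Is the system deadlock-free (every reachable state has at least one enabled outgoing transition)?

Reach set: {0,2,3,4,5,6}
  0: a→6  d→0  tau→0  [3 exit(s)]
  2: c→2  [1 exit(s)]
  3: ∅  [deadlock]
  4: ∅  [deadlock]
  5: a→2  [1 exit(s)]
  6: c→0  c→3  c→4  c→6  d→5  tau→3  tau→4  [7 exit(s)]
witness 3: a·tau

Answer: DEADLOCK at state 3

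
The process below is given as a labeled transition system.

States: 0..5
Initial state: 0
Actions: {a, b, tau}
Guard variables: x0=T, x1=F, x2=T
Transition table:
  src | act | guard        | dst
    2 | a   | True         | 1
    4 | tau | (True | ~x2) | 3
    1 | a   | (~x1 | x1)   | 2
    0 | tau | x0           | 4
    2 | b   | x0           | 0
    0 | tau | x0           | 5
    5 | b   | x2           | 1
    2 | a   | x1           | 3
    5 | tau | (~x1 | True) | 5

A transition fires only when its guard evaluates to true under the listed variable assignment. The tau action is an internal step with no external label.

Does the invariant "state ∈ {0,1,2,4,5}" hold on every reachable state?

Allowed set {0,1,2,4,5}
Reach set: {0,1,2,3,4,5}
  0: ✓
  1: ✓
  2: ✓
  3: VIOLATES
  4: ✓
  5: ✓
witness against invariant: tau·tau → 3

Answer: INVARIANT VIOLATED at state 3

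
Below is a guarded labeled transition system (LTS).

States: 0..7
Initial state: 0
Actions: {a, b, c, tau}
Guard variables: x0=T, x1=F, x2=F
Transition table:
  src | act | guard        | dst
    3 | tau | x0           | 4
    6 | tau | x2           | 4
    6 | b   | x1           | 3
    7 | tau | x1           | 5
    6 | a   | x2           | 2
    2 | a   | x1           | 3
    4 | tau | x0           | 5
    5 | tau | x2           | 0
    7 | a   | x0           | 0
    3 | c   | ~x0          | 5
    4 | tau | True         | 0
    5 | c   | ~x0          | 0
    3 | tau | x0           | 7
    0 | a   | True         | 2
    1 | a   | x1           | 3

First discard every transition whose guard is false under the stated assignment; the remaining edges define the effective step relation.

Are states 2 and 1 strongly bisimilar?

Compute ~ classes (split until stable):
  P[0] = {{0,1,2,3,4,5,6,7}}
  P[1] = {{0,7},{1,2,5,6},{3,4}}
  P[2] = {{0},{1,2,5,6},{3},{4},{7}}
stable after 3 split(s): 5 block(s)
2∈{1,2,5,6}, 1∈{1,2,5,6}

Answer: BISIMILAR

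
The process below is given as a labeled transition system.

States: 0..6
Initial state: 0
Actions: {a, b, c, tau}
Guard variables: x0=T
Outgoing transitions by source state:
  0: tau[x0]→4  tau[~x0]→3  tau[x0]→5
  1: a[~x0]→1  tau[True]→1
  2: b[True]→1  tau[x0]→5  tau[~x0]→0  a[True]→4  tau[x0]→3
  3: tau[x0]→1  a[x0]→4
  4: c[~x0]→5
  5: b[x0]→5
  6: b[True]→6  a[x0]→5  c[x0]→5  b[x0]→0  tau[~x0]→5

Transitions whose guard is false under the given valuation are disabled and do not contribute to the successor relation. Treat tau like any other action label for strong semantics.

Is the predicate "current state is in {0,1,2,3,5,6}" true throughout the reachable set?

Inv-set: {0,1,2,3,5,6}
Reach set: {0,4,5}
  0: ok
  4: VIOLATES
  5: ok
witness against invariant: tau → 4

Answer: INVARIANT VIOLATED at state 4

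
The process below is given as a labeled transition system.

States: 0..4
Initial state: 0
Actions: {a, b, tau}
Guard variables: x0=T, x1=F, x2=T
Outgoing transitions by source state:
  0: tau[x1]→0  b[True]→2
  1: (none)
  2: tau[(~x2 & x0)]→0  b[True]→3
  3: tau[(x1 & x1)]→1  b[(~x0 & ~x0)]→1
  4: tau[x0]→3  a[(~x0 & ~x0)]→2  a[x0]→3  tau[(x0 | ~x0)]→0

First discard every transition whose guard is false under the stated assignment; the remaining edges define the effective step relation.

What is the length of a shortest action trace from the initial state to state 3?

Breadth-first toward 3:
  L0 = {0}
  L1 = {2}
  L2 = {3}
depth(3)=2, e.g. b·b

Answer: 2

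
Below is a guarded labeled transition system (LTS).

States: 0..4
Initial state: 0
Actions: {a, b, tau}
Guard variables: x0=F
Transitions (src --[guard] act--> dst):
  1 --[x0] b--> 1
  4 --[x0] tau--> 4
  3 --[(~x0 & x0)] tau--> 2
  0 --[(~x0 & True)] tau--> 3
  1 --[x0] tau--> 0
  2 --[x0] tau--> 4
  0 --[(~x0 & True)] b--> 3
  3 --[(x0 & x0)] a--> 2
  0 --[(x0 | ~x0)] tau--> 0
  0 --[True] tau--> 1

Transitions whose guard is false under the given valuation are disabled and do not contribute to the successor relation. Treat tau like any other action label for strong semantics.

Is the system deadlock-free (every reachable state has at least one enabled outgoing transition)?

Answer: DEADLOCK at state 1

Trace:
Reach set: {0,1,3}
  0: b→3  tau→0  tau→1  tau→3  [4 out]
  1: ∅  [STUCK]
  3: ∅  [STUCK]
trace reaching 1: tau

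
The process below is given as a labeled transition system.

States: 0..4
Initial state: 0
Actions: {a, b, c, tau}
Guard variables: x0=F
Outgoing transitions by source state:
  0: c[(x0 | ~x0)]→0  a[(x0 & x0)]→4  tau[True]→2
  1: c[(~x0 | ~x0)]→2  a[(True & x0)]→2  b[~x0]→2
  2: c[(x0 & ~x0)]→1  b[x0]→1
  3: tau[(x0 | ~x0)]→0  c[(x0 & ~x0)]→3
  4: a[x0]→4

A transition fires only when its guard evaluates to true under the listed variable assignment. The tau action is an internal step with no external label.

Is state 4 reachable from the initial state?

After dropping false guards: 5 live edges.
depth 0: {0}
depth 1: {2}  cumulative {0,2}
R = {0,2}

Answer: UNREACHABLE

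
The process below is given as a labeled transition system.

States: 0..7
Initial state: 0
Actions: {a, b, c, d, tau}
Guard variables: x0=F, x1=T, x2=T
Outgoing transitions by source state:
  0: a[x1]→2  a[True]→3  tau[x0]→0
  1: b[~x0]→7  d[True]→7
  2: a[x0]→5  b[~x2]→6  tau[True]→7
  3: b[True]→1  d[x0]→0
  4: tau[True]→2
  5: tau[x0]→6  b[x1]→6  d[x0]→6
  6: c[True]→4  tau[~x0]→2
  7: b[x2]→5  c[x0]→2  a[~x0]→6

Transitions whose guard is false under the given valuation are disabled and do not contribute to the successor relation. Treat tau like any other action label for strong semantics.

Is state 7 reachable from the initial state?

Answer: REACHABLE

Trace:
After dropping false guards: 12 live edges.
Layer 0: {0}
Layer 1: {2,3}  now seen {0,2,3}
Layer 2: {1,7}  now seen {0,1,2,3,7}
Layer 3: {5,6}  now seen {0,1,2,3,5,6,7}
Layer 4: {4}  now seen {0,1,2,3,4,5,6,7}
R = {0,1,2,3,4,5,6,7}
trace reaching 7: a·tau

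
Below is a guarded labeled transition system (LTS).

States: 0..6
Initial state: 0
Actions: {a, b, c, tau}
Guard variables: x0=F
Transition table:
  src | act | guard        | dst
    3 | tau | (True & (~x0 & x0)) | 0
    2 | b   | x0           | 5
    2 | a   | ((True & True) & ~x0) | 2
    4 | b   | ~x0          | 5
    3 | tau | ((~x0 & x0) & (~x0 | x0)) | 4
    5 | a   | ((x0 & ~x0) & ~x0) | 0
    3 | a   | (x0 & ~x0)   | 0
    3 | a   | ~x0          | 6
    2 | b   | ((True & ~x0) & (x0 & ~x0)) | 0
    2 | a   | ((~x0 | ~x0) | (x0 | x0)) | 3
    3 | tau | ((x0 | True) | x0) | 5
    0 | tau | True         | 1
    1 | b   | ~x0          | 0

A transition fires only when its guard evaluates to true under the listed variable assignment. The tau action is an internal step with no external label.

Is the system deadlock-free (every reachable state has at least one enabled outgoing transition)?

R = {0,1}
  0: tau→1  [deg 1]
  1: b→0  [deg 1]

Answer: DEADLOCK-FREE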